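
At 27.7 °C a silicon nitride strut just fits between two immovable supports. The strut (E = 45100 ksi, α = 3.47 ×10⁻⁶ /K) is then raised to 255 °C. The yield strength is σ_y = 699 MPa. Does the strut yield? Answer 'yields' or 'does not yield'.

E = 45100 ksi = 311.0 GPa.
ΔT = 227.3 K. Constrained thermal stress σ = E·α·ΔT = 311.0×10³ MPa × 3.47×10⁻⁶ × 227.3 = 245 MPa (compressive).
Compare to σ_y = 699 MPa: σ < σ_y, so it does not yield.

does not yield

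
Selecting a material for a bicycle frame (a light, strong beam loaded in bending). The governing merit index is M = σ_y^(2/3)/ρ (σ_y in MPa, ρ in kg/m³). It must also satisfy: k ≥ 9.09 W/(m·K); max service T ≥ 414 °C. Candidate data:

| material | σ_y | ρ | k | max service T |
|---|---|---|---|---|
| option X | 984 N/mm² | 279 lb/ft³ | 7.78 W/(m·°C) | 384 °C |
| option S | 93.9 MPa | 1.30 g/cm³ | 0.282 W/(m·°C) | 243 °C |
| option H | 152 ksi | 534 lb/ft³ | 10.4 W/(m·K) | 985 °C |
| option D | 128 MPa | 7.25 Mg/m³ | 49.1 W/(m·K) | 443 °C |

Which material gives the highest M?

Screen on constraints: k ≥ 9.09 W/(m·K); max service T ≥ 414 °C. Survivors: option H, option D.
Normalizing units and computing the index:
  option H: σ_y = 1048 MPa, ρ = 8554 kg/m³
  option D: σ_y = 128.0 MPa, ρ = 7250 kg/m³
  option H: M = 12.1×10⁻³
  option D: M = 3.50×10⁻³
The maximum is for option H.

option H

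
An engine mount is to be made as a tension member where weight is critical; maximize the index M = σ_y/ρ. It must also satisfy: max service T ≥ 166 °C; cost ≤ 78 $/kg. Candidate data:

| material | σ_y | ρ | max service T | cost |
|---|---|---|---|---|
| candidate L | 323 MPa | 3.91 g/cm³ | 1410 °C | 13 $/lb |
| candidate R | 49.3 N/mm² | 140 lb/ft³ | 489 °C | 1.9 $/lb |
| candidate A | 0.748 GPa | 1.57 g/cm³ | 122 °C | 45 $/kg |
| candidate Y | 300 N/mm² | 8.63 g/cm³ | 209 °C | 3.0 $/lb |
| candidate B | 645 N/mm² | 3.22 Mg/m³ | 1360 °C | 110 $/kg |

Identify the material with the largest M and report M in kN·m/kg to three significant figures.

Screen on constraints: max service T ≥ 166 °C; cost ≤ 78 $/kg. Survivors: candidate L, candidate R, candidate Y.
Putting every candidate on a common basis:
  candidate L: σ_y = 323.0 MPa, ρ = 3910 kg/m³
  candidate R: σ_y = 49.30 MPa, ρ = 2243 kg/m³
  candidate Y: σ_y = 300.0 MPa, ρ = 8630 kg/m³
  candidate L: M = 82.6 kN·m/kg
  candidate Y: M = 34.8 kN·m/kg
  candidate R: M = 22.0 kN·m/kg
Candidate L ranks first.

candidate L, M = 82.6 kN·m/kg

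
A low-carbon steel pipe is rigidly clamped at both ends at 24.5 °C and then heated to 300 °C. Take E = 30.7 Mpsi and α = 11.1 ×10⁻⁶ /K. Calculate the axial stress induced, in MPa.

647 MPa

E = 30.7 Mpsi = 211.7 GPa.
ΔT = 275.5 K. Constrained thermal stress σ = E·α·ΔT = 211.7×10³ MPa × 11.1×10⁻⁶ × 275.5 = 647 MPa (compressive).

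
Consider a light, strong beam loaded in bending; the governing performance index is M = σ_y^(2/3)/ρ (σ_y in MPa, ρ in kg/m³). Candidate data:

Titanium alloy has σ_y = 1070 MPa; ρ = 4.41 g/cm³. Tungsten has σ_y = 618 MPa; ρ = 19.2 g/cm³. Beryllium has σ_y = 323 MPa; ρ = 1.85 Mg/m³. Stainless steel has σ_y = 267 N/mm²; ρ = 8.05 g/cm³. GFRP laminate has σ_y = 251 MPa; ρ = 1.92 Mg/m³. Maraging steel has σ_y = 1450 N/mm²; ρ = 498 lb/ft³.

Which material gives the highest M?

After converting to SI:
  titanium alloy: σ_y = 1070 MPa, ρ = 4410 kg/m³
  tungsten: σ_y = 618.0 MPa, ρ = 19200 kg/m³
  beryllium: σ_y = 323.0 MPa, ρ = 1850 kg/m³
  stainless steel: σ_y = 267.0 MPa, ρ = 8050 kg/m³
  GFRP laminate: σ_y = 251.0 MPa, ρ = 1920 kg/m³
  maraging steel: σ_y = 1450 MPa, ρ = 7977 kg/m³
  beryllium: M = 25.4×10⁻³
  titanium alloy: M = 23.7×10⁻³
  GFRP laminate: M = 20.7×10⁻³
  maraging steel: M = 16.1×10⁻³
  stainless steel: M = 5.15×10⁻³
  tungsten: M = 3.78×10⁻³
Highest index: beryllium.

beryllium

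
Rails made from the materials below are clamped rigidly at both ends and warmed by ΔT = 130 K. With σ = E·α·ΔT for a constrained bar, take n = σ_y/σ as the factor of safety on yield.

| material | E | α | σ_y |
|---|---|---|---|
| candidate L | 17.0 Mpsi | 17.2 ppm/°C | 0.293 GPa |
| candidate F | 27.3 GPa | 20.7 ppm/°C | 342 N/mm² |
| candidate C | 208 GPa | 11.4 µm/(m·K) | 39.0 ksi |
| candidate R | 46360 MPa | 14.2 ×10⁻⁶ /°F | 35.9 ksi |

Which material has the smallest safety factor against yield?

Per material, after unit conversion:
  candidate L: E = 117.2, α = 17.2, σ_y = 293.0 → σ = 262 MPa, n = 1.12
  candidate F: E = 27.30, α = 20.7, σ_y = 342.0 → σ = 73.5 MPa, n = 4.66
  candidate C: E = 208.0, α = 11.4, σ_y = 268.9 → σ = 308 MPa, n = 0.872
  candidate R: E = 46.36, α = 25.6, σ_y = 247.5 → σ = 154 MPa, n = 1.61
The minimum is candidate C at n = 0.872.

candidate C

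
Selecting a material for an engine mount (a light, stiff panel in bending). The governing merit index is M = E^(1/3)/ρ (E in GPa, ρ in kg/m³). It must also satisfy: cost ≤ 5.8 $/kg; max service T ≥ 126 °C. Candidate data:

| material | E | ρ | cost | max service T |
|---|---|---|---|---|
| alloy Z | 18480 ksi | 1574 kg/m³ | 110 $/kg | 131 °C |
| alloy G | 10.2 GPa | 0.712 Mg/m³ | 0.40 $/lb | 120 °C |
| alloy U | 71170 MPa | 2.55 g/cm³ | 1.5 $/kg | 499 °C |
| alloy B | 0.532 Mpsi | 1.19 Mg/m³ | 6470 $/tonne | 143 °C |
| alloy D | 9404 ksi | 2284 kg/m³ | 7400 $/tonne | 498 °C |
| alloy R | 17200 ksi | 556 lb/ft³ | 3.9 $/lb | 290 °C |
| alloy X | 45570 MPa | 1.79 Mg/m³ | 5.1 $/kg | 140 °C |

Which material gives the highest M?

Screen on constraints: cost ≤ 5.8 $/kg; max service T ≥ 126 °C. Survivors: alloy U, alloy X.
Convert each candidate to consistent units, then evaluate M:
  alloy U: E = 71.17 GPa, ρ = 2550 kg/m³
  alloy X: E = 45.57 GPa, ρ = 1790 kg/m³
  alloy X: M = 2.00×10⁻³
  alloy U: M = 1.63×10⁻³
Alloy X ranks first.

alloy X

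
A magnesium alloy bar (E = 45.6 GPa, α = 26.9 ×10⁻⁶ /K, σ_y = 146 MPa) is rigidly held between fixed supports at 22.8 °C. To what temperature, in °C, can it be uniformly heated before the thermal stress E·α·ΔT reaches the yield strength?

E·α·ΔT = 146.0 MPa ⇒ ΔT = 146.0 / (45.60×10³ × 26.9×10⁻⁶) = 119.0 K.
T = 22.8 + 119.0 = 141.8 °C.

142 °C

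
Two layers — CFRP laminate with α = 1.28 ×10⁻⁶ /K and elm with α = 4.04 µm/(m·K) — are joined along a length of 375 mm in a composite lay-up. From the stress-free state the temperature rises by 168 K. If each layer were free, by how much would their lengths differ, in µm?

Δα = |1.28 − 4.04|×10⁻⁶/K = 2.76×10⁻⁶/K.
ΔL_mismatch = Δα·L·ΔT = 2.76×10⁻⁶ × 375.0 mm × 168.0 K = 174 µm.

174 µm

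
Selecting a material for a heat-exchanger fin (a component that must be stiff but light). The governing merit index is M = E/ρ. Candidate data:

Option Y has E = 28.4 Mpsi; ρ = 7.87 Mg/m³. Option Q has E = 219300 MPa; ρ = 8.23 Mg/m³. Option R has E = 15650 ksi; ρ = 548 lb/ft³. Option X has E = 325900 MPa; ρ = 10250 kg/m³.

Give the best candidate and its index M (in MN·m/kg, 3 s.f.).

In SI units:
  option Y: E = 195.8 GPa, ρ = 7870 kg/m³
  option Q: E = 219.3 GPa, ρ = 8230 kg/m³
  option R: E = 107.9 GPa, ρ = 8778 kg/m³
  option X: E = 325.9 GPa, ρ = 10250 kg/m³
  option X: M = 31.8 MN·m/kg
  option Q: M = 26.6 MN·m/kg
  option Y: M = 24.9 MN·m/kg
  option R: M = 12.3 MN·m/kg
Option X has the largest M.

option X, M = 31.8 MN·m/kg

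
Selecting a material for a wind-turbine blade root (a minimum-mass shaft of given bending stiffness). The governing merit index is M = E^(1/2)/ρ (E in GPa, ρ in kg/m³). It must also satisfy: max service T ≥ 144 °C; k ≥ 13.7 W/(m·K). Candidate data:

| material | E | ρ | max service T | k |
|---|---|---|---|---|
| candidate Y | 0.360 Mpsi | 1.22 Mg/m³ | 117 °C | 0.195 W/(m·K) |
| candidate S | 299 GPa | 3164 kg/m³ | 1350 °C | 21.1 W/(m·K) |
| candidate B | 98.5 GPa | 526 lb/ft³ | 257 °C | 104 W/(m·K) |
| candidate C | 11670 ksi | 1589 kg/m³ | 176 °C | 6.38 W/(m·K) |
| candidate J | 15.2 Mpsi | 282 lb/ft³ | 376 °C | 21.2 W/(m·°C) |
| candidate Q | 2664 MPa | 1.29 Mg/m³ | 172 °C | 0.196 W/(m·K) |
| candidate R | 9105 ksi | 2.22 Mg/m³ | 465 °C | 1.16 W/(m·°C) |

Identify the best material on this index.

Screen on constraints: max service T ≥ 144 °C; k ≥ 13.7 W/(m·K). Survivors: candidate S, candidate B, candidate J.
In SI units:
  candidate S: E = 299.0 GPa, ρ = 3164 kg/m³
  candidate B: E = 98.50 GPa, ρ = 8426 kg/m³
  candidate J: E = 104.8 GPa, ρ = 4517 kg/m³
  candidate S: M = 5.47×10⁻³
  candidate J: M = 2.27×10⁻³
  candidate B: M = 1.18×10⁻³
Highest index: candidate S.

candidate S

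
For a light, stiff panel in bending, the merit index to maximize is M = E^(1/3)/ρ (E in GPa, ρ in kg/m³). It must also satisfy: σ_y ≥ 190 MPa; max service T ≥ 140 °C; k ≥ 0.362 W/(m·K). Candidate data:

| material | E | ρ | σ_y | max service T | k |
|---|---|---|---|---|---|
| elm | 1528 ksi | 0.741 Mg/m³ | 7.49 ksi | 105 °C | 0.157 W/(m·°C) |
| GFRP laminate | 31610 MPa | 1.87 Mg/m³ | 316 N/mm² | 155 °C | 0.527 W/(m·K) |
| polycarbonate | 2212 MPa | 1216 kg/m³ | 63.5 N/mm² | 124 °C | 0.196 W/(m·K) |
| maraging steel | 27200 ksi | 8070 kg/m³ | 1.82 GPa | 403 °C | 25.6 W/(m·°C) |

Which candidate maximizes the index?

GFRP laminate

Screen on constraints: σ_y ≥ 190 MPa; max service T ≥ 140 °C; k ≥ 0.362 W/(m·K). Survivors: GFRP laminate, maraging steel.
In SI units:
  GFRP laminate: E = 31.61 GPa, ρ = 1870 kg/m³
  maraging steel: E = 187.5 GPa, ρ = 8070 kg/m³
  GFRP laminate: M = 1.69×10⁻³
  maraging steel: M = 0.709×10⁻³
GFRP laminate ranks first.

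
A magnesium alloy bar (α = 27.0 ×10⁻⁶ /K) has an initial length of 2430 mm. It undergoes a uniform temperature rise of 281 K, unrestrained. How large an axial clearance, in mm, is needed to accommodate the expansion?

18.4 mm

ΔL = α·L₀·ΔT = 27.0×10⁻⁶ × 2430 mm × 281.0 K = 18.4 mm.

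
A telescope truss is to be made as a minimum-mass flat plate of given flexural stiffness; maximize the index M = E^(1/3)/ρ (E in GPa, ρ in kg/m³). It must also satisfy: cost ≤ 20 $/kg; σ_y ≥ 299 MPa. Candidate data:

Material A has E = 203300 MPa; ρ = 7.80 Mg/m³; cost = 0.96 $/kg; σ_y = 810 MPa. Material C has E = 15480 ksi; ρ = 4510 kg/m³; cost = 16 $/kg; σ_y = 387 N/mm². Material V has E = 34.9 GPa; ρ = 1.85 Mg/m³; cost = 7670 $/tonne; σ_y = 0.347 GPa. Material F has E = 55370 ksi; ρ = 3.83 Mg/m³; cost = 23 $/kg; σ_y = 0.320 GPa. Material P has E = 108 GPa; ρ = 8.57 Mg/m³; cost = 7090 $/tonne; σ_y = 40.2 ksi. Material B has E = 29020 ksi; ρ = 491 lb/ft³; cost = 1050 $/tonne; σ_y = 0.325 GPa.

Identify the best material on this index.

Screen on constraints: cost ≤ 20 $/kg; σ_y ≥ 299 MPa. Survivors: material A, material C, material V, material B.
Putting every candidate on a common basis:
  material A: E = 203.3 GPa, ρ = 7800 kg/m³
  material C: E = 106.7 GPa, ρ = 4510 kg/m³
  material V: E = 34.90 GPa, ρ = 1850 kg/m³
  material B: E = 200.1 GPa, ρ = 7865 kg/m³
  material V: M = 1.77×10⁻³
  material C: M = 1.05×10⁻³
  material A: M = 0.754×10⁻³
  material B: M = 0.744×10⁻³
Material V ranks first.

material V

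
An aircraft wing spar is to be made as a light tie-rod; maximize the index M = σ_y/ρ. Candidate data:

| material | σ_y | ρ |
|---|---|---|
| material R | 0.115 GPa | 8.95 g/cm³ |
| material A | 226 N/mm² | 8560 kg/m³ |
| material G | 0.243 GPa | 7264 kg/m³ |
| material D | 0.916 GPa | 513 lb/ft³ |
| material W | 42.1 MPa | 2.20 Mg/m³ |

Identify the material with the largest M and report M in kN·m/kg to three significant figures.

In SI units:
  material R: σ_y = 115.0 MPa, ρ = 8950 kg/m³
  material A: σ_y = 226.0 MPa, ρ = 8560 kg/m³
  material G: σ_y = 243.0 MPa, ρ = 7264 kg/m³
  material D: σ_y = 916.0 MPa, ρ = 8217 kg/m³
  material W: σ_y = 42.10 MPa, ρ = 2200 kg/m³
  material D: M = 111 kN·m/kg
  material G: M = 33.5 kN·m/kg
  material A: M = 26.4 kN·m/kg
  material W: M = 19.1 kN·m/kg
  material R: M = 12.8 kN·m/kg
Material D has the largest M.

material D, M = 111 kN·m/kg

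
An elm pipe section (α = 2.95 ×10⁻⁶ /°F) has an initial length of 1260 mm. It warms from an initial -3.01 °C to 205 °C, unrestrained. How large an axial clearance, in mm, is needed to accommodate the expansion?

1.39 mm

Convert α: 2.95×10⁻⁶/°F × (9/5) = 5.31×10⁻⁶/K.
ΔT = 205 − (-3.01) = 208.0 K.
ΔL = α·L₀·ΔT = 5.31×10⁻⁶ × 1260 mm × 208.0 K = 1.39 mm.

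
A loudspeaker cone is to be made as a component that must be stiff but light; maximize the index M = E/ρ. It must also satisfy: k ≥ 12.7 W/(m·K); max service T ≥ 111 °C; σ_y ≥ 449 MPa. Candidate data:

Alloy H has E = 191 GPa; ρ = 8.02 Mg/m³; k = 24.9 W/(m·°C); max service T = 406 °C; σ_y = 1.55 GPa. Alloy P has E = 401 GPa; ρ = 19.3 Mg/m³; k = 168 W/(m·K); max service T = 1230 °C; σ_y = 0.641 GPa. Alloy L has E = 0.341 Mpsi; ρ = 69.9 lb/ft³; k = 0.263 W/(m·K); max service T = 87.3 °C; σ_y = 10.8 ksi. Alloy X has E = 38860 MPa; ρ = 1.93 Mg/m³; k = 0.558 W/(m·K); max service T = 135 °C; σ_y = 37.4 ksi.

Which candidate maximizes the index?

alloy H

Screen on constraints: k ≥ 12.7 W/(m·K); max service T ≥ 111 °C; σ_y ≥ 449 MPa. Survivors: alloy H, alloy P.
After converting to SI:
  alloy H: E = 191.0 GPa, ρ = 8020 kg/m³
  alloy P: E = 401.0 GPa, ρ = 19300 kg/m³
  alloy H: M = 23.8 MN·m/kg
  alloy P: M = 20.8 MN·m/kg
Alloy H ranks first.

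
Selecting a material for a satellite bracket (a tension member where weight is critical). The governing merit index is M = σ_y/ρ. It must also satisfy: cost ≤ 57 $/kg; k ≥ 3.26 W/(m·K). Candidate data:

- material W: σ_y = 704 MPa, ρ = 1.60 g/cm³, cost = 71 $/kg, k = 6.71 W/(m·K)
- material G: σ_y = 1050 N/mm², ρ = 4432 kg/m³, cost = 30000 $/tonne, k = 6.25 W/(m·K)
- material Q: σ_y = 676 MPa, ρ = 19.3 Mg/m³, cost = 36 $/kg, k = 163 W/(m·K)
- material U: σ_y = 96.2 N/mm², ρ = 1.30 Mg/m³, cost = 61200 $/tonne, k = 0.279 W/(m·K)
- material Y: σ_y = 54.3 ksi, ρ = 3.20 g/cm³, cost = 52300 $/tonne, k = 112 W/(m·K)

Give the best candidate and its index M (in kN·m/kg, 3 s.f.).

Screen on constraints: cost ≤ 57 $/kg; k ≥ 3.26 W/(m·K). Survivors: material G, material Q, material Y.
Convert each candidate to consistent units, then evaluate M:
  material G: σ_y = 1050 MPa, ρ = 4432 kg/m³
  material Q: σ_y = 676.0 MPa, ρ = 19300 kg/m³
  material Y: σ_y = 374.4 MPa, ρ = 3200 kg/m³
  material G: M = 237 kN·m/kg
  material Y: M = 117 kN·m/kg
  material Q: M = 35.0 kN·m/kg
Highest index: material G.

material G, M = 237 kN·m/kg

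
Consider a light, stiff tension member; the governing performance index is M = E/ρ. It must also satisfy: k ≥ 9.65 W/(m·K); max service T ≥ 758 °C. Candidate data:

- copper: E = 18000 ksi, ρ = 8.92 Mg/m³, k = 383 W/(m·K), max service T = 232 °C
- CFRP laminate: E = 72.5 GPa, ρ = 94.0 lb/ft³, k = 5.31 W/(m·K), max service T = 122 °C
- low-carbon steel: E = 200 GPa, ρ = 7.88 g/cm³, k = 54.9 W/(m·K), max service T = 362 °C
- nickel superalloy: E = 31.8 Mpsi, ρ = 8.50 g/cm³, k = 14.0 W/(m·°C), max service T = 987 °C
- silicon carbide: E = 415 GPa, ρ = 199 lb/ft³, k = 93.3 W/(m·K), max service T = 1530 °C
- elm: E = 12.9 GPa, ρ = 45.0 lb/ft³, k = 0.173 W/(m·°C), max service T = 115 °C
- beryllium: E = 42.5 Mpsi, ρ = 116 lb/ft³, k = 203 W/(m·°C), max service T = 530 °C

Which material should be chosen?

Screen on constraints: k ≥ 9.65 W/(m·K); max service T ≥ 758 °C. Survivors: nickel superalloy, silicon carbide.
Putting every candidate on a common basis:
  nickel superalloy: E = 219.3 GPa, ρ = 8500 kg/m³
  silicon carbide: E = 415.0 GPa, ρ = 3188 kg/m³
  silicon carbide: M = 130 MN·m/kg
  nickel superalloy: M = 25.8 MN·m/kg
Silicon carbide has the largest M.

silicon carbide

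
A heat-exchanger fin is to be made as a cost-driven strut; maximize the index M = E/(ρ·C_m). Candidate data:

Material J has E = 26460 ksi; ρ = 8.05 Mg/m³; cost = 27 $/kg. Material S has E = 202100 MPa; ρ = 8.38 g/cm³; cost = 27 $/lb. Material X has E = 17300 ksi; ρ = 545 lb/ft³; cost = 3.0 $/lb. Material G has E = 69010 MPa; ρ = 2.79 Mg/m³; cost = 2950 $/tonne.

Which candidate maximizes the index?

material G

Putting every candidate on a common basis:
  material J: E = 182.4 GPa, ρ = 8050 kg/m³, cost = 27.00 $/kg
  material S: E = 202.1 GPa, ρ = 8380 kg/m³, cost = 59.52 $/kg
  material X: E = 119.3 GPa, ρ = 8730 kg/m³, cost = 6.614 $/kg
  material G: E = 69.01 GPa, ρ = 2790 kg/m³, cost = 2.950 $/kg
  material G: M = 8.38 MN·m per $
  material X: M = 2.07 MN·m per $
  material J: M = 0.839 MN·m per $
  material S: M = 0.405 MN·m per $
Highest index: material G.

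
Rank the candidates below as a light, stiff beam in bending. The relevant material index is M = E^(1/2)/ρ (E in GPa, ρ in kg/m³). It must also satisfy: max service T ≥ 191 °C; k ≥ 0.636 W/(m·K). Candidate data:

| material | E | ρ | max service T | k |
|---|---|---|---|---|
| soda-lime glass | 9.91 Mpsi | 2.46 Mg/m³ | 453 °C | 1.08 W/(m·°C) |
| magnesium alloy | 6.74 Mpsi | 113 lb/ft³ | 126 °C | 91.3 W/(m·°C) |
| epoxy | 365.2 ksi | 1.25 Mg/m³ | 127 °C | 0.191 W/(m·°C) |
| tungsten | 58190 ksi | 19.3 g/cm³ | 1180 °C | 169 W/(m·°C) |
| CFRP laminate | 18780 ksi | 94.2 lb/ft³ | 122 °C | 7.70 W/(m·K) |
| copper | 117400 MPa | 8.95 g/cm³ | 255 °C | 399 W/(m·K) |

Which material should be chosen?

soda-lime glass

Screen on constraints: max service T ≥ 191 °C; k ≥ 0.636 W/(m·K). Survivors: soda-lime glass, tungsten, copper.
In SI units:
  soda-lime glass: E = 68.33 GPa, ρ = 2460 kg/m³
  tungsten: E = 401.2 GPa, ρ = 19300 kg/m³
  copper: E = 117.4 GPa, ρ = 8950 kg/m³
  soda-lime glass: M = 3.36×10⁻³
  copper: M = 1.21×10⁻³
  tungsten: M = 1.04×10⁻³
Highest index: soda-lime glass.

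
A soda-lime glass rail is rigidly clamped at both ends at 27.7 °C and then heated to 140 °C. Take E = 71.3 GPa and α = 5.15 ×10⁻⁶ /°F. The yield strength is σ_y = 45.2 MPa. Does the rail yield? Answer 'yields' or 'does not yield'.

α = 5.15×10⁻⁶/°F × 9/5 = 9.27×10⁻⁶/K.
ΔT = 112.3 K. Constrained thermal stress σ = E·α·ΔT = 71.30×10³ MPa × 9.27×10⁻⁶ × 112.3 = 74.2 MPa (compressive).
Compare to σ_y = 45.2 MPa: σ ≥ σ_y, so it yields.

yields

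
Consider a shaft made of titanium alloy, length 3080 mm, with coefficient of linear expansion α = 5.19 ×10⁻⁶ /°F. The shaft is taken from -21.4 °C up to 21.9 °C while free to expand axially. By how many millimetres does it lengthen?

1.25 mm

Convert α: 5.19×10⁻⁶/°F × (9/5) = 9.34×10⁻⁶/K.
ΔT = 21.9 − (-21.4) = 43.30 K.
ΔL = α·L₀·ΔT = 9.34×10⁻⁶ × 3080 mm × 43.30 K = 1.25 mm.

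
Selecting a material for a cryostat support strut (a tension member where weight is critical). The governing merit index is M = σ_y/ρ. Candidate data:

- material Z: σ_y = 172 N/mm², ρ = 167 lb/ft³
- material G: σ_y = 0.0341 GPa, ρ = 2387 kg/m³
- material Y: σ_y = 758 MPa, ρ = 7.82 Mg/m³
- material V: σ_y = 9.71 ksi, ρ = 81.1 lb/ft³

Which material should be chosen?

material Y

Convert each candidate to consistent units, then evaluate M:
  material Z: σ_y = 172.0 MPa, ρ = 2675 kg/m³
  material G: σ_y = 34.10 MPa, ρ = 2387 kg/m³
  material Y: σ_y = 758.0 MPa, ρ = 7820 kg/m³
  material V: σ_y = 66.95 MPa, ρ = 1299 kg/m³
  material Y: M = 96.9 kN·m/kg
  material Z: M = 64.3 kN·m/kg
  material V: M = 51.5 kN·m/kg
  material G: M = 14.3 kN·m/kg
Highest index: material Y.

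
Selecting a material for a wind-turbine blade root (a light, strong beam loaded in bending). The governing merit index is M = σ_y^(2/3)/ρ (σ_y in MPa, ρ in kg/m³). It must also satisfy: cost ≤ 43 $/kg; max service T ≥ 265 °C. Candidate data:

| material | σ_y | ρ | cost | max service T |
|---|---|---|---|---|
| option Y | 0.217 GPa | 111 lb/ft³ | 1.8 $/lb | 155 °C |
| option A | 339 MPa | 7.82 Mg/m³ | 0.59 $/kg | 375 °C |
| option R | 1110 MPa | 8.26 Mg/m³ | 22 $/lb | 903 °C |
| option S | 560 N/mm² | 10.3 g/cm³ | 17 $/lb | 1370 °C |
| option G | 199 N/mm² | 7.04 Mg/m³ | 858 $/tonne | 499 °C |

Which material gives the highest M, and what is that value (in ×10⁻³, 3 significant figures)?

option S, M = 6.60×10⁻³

Screen on constraints: cost ≤ 43 $/kg; max service T ≥ 265 °C. Survivors: option A, option S, option G.
After converting to SI:
  option A: σ_y = 339.0 MPa, ρ = 7820 kg/m³
  option S: σ_y = 560.0 MPa, ρ = 10300 kg/m³
  option G: σ_y = 199.0 MPa, ρ = 7040 kg/m³
  option S: M = 6.60×10⁻³
  option A: M = 6.22×10⁻³
  option G: M = 4.84×10⁻³
Option S has the largest M.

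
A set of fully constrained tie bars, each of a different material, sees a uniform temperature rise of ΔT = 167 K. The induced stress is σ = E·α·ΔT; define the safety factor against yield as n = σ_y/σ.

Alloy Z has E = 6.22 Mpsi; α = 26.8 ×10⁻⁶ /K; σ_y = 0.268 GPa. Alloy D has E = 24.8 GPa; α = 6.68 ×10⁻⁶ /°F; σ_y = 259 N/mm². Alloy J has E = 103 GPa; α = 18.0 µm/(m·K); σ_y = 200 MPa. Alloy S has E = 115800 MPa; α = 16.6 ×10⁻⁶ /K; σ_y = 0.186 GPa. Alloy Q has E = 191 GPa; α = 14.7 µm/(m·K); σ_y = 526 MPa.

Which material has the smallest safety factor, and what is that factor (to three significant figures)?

With everything in SI (GPa, ×10⁻⁶/K, MPa):
  alloy Z: E = 42.89, α = 26.8, σ_y = 268.0 → σ = 192 MPa, n = 1.40
  alloy D: E = 24.80, α = 12.0, σ_y = 259.0 → σ = 49.8 MPa, n = 5.20
  alloy J: E = 103.0, α = 18.0, σ_y = 200.0 → σ = 310 MPa, n = 0.646
  alloy S: E = 115.8, α = 16.6, σ_y = 186.0 → σ = 321 MPa, n = 0.579
  alloy Q: E = 191.0, α = 14.7, σ_y = 526.0 → σ = 469 MPa, n = 1.12
Smallest n: alloy S with n = 0.579.

alloy S, n = 0.579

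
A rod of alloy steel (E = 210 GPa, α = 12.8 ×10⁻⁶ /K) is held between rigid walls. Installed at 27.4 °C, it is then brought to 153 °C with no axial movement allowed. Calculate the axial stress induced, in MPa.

338 MPa

ΔT = 125.6 K. Constrained thermal stress σ = E·α·ΔT = 210.0×10³ MPa × 12.8×10⁻⁶ × 125.6 = 338 MPa (compressive).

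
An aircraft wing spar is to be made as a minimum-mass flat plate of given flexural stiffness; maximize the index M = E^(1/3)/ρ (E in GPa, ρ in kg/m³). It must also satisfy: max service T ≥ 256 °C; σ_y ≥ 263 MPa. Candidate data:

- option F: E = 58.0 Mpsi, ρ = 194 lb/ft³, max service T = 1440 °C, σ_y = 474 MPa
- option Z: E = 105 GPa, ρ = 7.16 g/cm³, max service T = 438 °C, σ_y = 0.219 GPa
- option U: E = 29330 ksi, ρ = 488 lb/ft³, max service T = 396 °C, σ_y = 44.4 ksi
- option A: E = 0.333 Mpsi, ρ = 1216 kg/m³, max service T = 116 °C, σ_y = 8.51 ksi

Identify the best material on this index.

option F

Screen on constraints: max service T ≥ 256 °C; σ_y ≥ 263 MPa. Survivors: option F, option U.
Putting every candidate on a common basis:
  option F: E = 399.9 GPa, ρ = 3108 kg/m³
  option U: E = 202.2 GPa, ρ = 7817 kg/m³
  option F: M = 2.37×10⁻³
  option U: M = 0.751×10⁻³
Highest index: option F.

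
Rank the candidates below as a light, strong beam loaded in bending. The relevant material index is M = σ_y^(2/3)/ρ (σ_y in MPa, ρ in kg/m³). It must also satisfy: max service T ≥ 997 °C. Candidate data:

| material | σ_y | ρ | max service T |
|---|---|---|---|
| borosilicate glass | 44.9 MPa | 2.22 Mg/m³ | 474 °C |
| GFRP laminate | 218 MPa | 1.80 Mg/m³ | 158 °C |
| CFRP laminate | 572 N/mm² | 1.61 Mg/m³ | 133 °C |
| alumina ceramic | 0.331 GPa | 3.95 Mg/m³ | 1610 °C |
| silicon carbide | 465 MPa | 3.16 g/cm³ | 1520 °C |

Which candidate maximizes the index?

silicon carbide

Screen on constraints: max service T ≥ 997 °C. Survivors: alumina ceramic, silicon carbide.
Convert each candidate to consistent units, then evaluate M:
  alumina ceramic: σ_y = 331.0 MPa, ρ = 3950 kg/m³
  silicon carbide: σ_y = 465.0 MPa, ρ = 3160 kg/m³
  silicon carbide: M = 19.0×10⁻³
  alumina ceramic: M = 12.1×10⁻³
The maximum is for silicon carbide.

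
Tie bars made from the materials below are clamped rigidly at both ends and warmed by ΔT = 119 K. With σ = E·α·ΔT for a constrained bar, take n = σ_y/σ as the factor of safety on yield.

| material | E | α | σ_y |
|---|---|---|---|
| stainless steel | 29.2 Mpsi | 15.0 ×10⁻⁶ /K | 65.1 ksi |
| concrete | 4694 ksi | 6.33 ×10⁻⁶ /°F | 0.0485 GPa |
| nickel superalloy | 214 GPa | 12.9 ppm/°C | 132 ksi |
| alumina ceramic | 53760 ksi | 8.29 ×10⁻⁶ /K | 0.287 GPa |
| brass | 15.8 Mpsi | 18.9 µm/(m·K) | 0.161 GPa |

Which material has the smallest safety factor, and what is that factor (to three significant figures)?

brass, n = 0.657

With everything in SI (GPa, ×10⁻⁶/K, MPa):
  stainless steel: E = 201.3, α = 15.0, σ_y = 448.8 → σ = 359 MPa, n = 1.25
  concrete: E = 32.36, α = 11.4, σ_y = 48.50 → σ = 43.9 MPa, n = 1.11
  nickel superalloy: E = 214.0, α = 12.9, σ_y = 910.1 → σ = 329 MPa, n = 2.77
  alumina ceramic: E = 370.7, α = 8.29, σ_y = 287.0 → σ = 366 MPa, n = 0.785
  brass: E = 108.9, α = 18.9, σ_y = 161.0 → σ = 245 MPa, n = 0.657
The minimum is brass at n = 0.657.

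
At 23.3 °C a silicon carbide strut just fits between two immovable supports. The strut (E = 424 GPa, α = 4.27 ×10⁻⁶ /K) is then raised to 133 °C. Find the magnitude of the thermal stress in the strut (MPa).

199 MPa

ΔT = 109.7 K. Constrained thermal stress σ = E·α·ΔT = 424.0×10³ MPa × 4.27×10⁻⁶ × 109.7 = 199 MPa (compressive).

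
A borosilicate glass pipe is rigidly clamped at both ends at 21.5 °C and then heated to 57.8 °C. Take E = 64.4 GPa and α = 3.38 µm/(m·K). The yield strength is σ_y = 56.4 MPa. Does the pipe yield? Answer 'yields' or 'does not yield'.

ΔT = 36.30 K. Constrained thermal stress σ = E·α·ΔT = 64.40×10³ MPa × 3.38×10⁻⁶ × 36.30 = 7.90 MPa (compressive).
Compare to σ_y = 56.4 MPa: σ < σ_y, so it does not yield.

does not yield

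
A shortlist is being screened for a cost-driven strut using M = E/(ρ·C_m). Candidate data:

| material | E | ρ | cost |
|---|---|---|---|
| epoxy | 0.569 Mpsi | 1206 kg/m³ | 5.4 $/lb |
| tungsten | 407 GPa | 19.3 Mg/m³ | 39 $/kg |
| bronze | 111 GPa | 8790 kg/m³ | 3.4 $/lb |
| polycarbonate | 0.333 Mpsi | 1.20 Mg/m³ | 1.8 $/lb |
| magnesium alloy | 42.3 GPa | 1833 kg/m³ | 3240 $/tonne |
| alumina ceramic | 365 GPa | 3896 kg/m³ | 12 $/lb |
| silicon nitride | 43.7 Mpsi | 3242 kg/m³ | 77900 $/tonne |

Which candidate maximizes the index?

Normalizing units and computing the index:
  epoxy: E = 3.923 GPa, ρ = 1206 kg/m³, cost = 11.90 $/kg
  tungsten: E = 407.0 GPa, ρ = 19300 kg/m³, cost = 39.00 $/kg
  bronze: E = 111.0 GPa, ρ = 8790 kg/m³, cost = 7.496 $/kg
  polycarbonate: E = 2.296 GPa, ρ = 1200 kg/m³, cost = 3.968 $/kg
  magnesium alloy: E = 42.30 GPa, ρ = 1833 kg/m³, cost = 3.240 $/kg
  alumina ceramic: E = 365.0 GPa, ρ = 3896 kg/m³, cost = 26.46 $/kg
  silicon nitride: E = 301.3 GPa, ρ = 3242 kg/m³, cost = 77.90 $/kg
  magnesium alloy: M = 7.12 MN·m per $
  alumina ceramic: M = 3.54 MN·m per $
  bronze: M = 1.68 MN·m per $
  silicon nitride: M = 1.19 MN·m per $
  tungsten: M = 0.541 MN·m per $
  polycarbonate: M = 0.482 MN·m per $
  epoxy: M = 0.273 MN·m per $
Magnesium alloy has the largest M.

magnesium alloy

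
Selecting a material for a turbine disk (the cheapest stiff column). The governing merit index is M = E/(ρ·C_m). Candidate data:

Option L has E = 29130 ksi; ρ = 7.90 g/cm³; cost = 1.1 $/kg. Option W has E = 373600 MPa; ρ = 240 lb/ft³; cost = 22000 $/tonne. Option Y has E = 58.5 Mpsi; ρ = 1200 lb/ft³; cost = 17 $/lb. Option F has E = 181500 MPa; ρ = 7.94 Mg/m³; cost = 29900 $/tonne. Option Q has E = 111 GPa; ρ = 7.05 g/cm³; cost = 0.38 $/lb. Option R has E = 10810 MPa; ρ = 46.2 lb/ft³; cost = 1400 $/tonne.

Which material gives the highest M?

In SI units:
  option L: E = 200.8 GPa, ρ = 7900 kg/m³, cost = 1.100 $/kg
  option W: E = 373.6 GPa, ρ = 3844 kg/m³, cost = 22.00 $/kg
  option Y: E = 403.3 GPa, ρ = 19220 kg/m³, cost = 37.48 $/kg
  option F: E = 181.5 GPa, ρ = 7940 kg/m³, cost = 29.90 $/kg
  option Q: E = 111.0 GPa, ρ = 7050 kg/m³, cost = 0.8377 $/kg
  option R: E = 10.81 GPa, ρ = 740.1 kg/m³, cost = 1.400 $/kg
  option L: M = 23.1 MN·m per $
  option Q: M = 18.8 MN·m per $
  option R: M = 10.4 MN·m per $
  option W: M = 4.42 MN·m per $
  option F: M = 0.765 MN·m per $
  option Y: M = 0.560 MN·m per $
Option L has the largest M.

option L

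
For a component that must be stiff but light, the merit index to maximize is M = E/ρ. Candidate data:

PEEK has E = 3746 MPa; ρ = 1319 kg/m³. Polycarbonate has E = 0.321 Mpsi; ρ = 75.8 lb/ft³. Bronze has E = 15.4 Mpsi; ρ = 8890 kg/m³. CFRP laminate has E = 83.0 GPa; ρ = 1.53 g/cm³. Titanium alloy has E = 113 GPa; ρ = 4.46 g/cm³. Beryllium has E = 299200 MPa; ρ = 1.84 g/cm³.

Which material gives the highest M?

beryllium

In SI units:
  PEEK: E = 3.746 GPa, ρ = 1319 kg/m³
  polycarbonate: E = 2.213 GPa, ρ = 1214 kg/m³
  bronze: E = 106.2 GPa, ρ = 8890 kg/m³
  CFRP laminate: E = 83.00 GPa, ρ = 1530 kg/m³
  titanium alloy: E = 113.0 GPa, ρ = 4460 kg/m³
  beryllium: E = 299.2 GPa, ρ = 1840 kg/m³
  beryllium: M = 163 MN·m/kg
  CFRP laminate: M = 54.2 MN·m/kg
  titanium alloy: M = 25.3 MN·m/kg
  bronze: M = 11.9 MN·m/kg
  PEEK: M = 2.84 MN·m/kg
  polycarbonate: M = 1.82 MN·m/kg
Beryllium has the largest M.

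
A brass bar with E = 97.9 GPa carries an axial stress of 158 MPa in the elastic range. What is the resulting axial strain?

1.61×10⁻³

ε = σ/E = 158 / 97900 = 1.61×10⁻³.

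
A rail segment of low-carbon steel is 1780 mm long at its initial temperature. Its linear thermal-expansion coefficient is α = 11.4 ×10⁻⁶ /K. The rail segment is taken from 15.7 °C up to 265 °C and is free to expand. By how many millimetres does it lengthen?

5.06 mm

ΔT = 265 − 15.7 = 249.3 K.
ΔL = α·L₀·ΔT = 11.4×10⁻⁶ × 1780 mm × 249.3 K = 5.06 mm.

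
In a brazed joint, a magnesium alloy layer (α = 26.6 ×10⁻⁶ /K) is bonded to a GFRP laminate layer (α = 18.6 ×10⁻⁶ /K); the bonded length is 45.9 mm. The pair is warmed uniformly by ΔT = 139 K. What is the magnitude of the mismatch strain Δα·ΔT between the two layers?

Δα = |26.6 − 18.6|×10⁻⁶/K = 8.00×10⁻⁶/K.
Mismatch strain = Δα·ΔT = 8.00×10⁻⁶ × 139.0 = 1.11×10⁻³.

1.11×10⁻³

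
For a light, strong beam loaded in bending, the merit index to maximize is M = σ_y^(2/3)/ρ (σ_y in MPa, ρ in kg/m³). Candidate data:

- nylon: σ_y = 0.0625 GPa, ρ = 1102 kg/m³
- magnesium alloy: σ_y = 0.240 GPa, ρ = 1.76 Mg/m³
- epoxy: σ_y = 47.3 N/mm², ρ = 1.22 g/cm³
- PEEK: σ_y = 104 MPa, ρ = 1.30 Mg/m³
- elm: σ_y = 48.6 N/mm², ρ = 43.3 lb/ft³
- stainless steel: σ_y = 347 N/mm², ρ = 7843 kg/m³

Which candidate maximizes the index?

magnesium alloy

After converting to SI:
  nylon: σ_y = 62.50 MPa, ρ = 1102 kg/m³
  magnesium alloy: σ_y = 240.0 MPa, ρ = 1760 kg/m³
  epoxy: σ_y = 47.30 MPa, ρ = 1220 kg/m³
  PEEK: σ_y = 104.0 MPa, ρ = 1300 kg/m³
  elm: σ_y = 48.60 MPa, ρ = 693.6 kg/m³
  stainless steel: σ_y = 347.0 MPa, ρ = 7843 kg/m³
  magnesium alloy: M = 21.9×10⁻³
  elm: M = 19.2×10⁻³
  PEEK: M = 17.0×10⁻³
  nylon: M = 14.3×10⁻³
  epoxy: M = 10.7×10⁻³
  stainless steel: M = 6.30×10⁻³
Magnesium alloy has the largest M.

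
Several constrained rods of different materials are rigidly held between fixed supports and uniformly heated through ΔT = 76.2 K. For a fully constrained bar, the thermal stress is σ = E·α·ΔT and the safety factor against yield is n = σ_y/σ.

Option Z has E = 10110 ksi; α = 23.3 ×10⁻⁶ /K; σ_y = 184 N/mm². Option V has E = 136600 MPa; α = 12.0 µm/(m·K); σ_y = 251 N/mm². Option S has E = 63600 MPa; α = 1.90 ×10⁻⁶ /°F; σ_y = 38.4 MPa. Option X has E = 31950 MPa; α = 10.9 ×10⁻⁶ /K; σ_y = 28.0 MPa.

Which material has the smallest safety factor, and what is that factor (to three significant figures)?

option X, n = 1.06

With everything in SI (GPa, ×10⁻⁶/K, MPa):
  option Z: E = 69.71, α = 23.3, σ_y = 184.0 → σ = 124 MPa, n = 1.49
  option V: E = 136.6, α = 12.0, σ_y = 251.0 → σ = 125 MPa, n = 2.01
  option S: E = 63.60, α = 3.42, σ_y = 38.40 → σ = 16.6 MPa, n = 2.32
  option X: E = 31.95, α = 10.9, σ_y = 28.00 → σ = 26.5 MPa, n = 1.06
Smallest n: option X with n = 1.06.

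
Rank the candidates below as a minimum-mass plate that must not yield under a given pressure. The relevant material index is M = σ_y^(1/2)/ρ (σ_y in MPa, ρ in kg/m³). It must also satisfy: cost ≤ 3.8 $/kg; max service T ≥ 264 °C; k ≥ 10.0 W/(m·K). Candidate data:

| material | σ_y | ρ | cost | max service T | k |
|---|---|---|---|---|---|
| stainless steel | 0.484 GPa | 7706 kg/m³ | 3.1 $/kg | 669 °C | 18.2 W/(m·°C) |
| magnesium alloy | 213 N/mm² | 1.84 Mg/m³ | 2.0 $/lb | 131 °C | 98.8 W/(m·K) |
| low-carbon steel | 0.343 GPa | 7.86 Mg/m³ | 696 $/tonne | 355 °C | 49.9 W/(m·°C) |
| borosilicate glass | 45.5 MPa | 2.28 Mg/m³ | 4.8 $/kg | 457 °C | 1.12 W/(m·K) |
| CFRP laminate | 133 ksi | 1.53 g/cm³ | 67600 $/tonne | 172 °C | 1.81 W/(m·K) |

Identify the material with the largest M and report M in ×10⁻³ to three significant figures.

stainless steel, M = 2.85×10⁻³

Screen on constraints: cost ≤ 3.8 $/kg; max service T ≥ 264 °C; k ≥ 10.0 W/(m·K). Survivors: stainless steel, low-carbon steel.
After converting to SI:
  stainless steel: σ_y = 484.0 MPa, ρ = 7706 kg/m³
  low-carbon steel: σ_y = 343.0 MPa, ρ = 7860 kg/m³
  stainless steel: M = 2.85×10⁻³
  low-carbon steel: M = 2.36×10⁻³
The maximum is for stainless steel.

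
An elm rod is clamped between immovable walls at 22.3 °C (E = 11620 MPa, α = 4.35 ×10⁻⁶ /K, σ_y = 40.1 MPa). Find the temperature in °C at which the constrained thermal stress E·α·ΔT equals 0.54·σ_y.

451 °C

E = 11620 MPa = 11.62 GPa.
E·α·ΔT = 21.65 MPa ⇒ ΔT = 21.65 / (11.62×10³ × 4.35×10⁻⁶) = 428.4 K.
T = 22.3 + 428.4 = 450.7 °C.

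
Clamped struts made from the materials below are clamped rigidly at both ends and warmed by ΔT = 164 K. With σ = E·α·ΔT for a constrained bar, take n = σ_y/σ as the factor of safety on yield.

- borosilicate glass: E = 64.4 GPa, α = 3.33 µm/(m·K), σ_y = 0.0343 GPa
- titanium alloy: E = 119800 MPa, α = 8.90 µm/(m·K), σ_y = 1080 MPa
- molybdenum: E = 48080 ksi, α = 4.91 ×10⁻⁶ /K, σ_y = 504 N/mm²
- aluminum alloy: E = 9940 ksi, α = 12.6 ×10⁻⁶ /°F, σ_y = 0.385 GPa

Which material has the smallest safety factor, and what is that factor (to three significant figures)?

Per material, after unit conversion:
  borosilicate glass: E = 64.40, α = 3.33, σ_y = 34.30 → σ = 35.2 MPa, n = 0.975
  titanium alloy: E = 119.8, α = 8.90, σ_y = 1080 → σ = 175 MPa, n = 6.18
  molybdenum: E = 331.5, α = 4.91, σ_y = 504.0 → σ = 267 MPa, n = 1.89
  aluminum alloy: E = 68.53, α = 22.7, σ_y = 385.0 → σ = 255 MPa, n = 1.51
Smallest n: borosilicate glass with n = 0.975.

borosilicate glass, n = 0.975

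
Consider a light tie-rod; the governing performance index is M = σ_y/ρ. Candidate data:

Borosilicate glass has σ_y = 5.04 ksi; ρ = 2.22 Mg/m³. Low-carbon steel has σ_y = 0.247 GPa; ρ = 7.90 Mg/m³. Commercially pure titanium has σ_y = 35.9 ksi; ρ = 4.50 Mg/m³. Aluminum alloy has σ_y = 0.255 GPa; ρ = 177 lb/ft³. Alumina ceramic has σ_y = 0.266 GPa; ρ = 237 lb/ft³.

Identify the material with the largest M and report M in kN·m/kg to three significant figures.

In SI units:
  borosilicate glass: σ_y = 34.75 MPa, ρ = 2220 kg/m³
  low-carbon steel: σ_y = 247.0 MPa, ρ = 7900 kg/m³
  commercially pure titanium: σ_y = 247.5 MPa, ρ = 4500 kg/m³
  aluminum alloy: σ_y = 255.0 MPa, ρ = 2835 kg/m³
  alumina ceramic: σ_y = 266.0 MPa, ρ = 3796 kg/m³
  aluminum alloy: M = 89.9 kN·m/kg
  alumina ceramic: M = 70.1 kN·m/kg
  commercially pure titanium: M = 55.0 kN·m/kg
  low-carbon steel: M = 31.3 kN·m/kg
  borosilicate glass: M = 15.7 kN·m/kg
Aluminum alloy has the largest M.

aluminum alloy, M = 89.9 kN·m/kg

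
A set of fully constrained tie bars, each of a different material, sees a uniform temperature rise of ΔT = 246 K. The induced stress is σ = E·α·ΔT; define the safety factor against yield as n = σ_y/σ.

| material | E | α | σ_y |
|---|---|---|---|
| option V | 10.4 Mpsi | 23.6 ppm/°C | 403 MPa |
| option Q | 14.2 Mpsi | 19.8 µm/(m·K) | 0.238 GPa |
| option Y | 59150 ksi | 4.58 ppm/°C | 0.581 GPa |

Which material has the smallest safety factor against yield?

With everything in SI (GPa, ×10⁻⁶/K, MPa):
  option V: E = 71.71, α = 23.6, σ_y = 403.0 → σ = 416 MPa, n = 0.968
  option Q: E = 97.91, α = 19.8, σ_y = 238.0 → σ = 477 MPa, n = 0.499
  option Y: E = 407.8, α = 4.58, σ_y = 581.0 → σ = 459 MPa, n = 1.26
The minimum is option Q at n = 0.499.

option Q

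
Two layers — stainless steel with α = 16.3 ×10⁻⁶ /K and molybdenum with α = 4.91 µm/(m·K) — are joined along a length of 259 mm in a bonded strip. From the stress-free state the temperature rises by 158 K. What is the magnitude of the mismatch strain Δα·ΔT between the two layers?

1.80×10⁻³

Δα = |16.3 − 4.91|×10⁻⁶/K = 11.4×10⁻⁶/K.
Mismatch strain = Δα·ΔT = 11.4×10⁻⁶ × 158.0 = 1.80×10⁻³.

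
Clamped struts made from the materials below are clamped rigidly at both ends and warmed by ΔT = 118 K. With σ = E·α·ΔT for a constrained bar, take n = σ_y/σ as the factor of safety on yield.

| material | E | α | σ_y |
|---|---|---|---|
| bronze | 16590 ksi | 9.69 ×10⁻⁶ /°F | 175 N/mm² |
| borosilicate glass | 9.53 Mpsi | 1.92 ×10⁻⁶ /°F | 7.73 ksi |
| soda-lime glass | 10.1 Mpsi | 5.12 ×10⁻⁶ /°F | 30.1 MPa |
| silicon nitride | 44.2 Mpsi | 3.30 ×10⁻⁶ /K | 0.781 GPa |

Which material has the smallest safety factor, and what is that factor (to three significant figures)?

soda-lime glass, n = 0.397

Converting E to GPa, α to ×10⁻⁶/K, σ_y to MPa, then σ and n for each:
  bronze: E = 114.4, α = 17.4, σ_y = 175.0 → σ = 235 MPa, n = 0.743
  borosilicate glass: E = 65.71, α = 3.46, σ_y = 53.30 → σ = 26.8 MPa, n = 1.99
  soda-lime glass: E = 69.64, α = 9.22, σ_y = 30.10 → σ = 75.7 MPa, n = 0.397
  silicon nitride: E = 304.7, α = 3.30, σ_y = 781.0 → σ = 119 MPa, n = 6.58
The minimum is soda-lime glass at n = 0.397.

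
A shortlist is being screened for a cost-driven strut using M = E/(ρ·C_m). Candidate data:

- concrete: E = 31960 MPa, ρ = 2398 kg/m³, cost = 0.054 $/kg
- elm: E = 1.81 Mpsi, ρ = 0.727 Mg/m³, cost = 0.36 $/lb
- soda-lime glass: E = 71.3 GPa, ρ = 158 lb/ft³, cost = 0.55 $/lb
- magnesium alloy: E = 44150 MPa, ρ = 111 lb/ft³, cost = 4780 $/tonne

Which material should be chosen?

After converting to SI:
  concrete: E = 31.96 GPa, ρ = 2398 kg/m³, cost = 0.05400 $/kg
  elm: E = 12.48 GPa, ρ = 727.0 kg/m³, cost = 0.7937 $/kg
  soda-lime glass: E = 71.30 GPa, ρ = 2531 kg/m³, cost = 1.213 $/kg
  magnesium alloy: E = 44.15 GPa, ρ = 1778 kg/m³, cost = 4.780 $/kg
  concrete: M = 247 MN·m per $
  soda-lime glass: M = 23.2 MN·m per $
  elm: M = 21.6 MN·m per $
  magnesium alloy: M = 5.19 MN·m per $
Concrete ranks first.

concrete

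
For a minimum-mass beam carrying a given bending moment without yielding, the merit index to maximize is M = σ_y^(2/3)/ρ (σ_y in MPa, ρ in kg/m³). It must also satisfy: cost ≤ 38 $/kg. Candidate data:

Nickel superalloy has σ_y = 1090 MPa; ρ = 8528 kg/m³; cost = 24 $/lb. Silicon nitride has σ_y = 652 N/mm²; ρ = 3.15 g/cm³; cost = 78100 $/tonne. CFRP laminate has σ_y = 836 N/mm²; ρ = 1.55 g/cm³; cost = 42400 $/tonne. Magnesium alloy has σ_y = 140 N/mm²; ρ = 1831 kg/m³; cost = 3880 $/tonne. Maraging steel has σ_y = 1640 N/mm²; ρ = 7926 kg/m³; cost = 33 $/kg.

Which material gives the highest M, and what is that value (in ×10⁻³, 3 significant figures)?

maraging steel, M = 17.5×10⁻³

Screen on constraints: cost ≤ 38 $/kg. Survivors: magnesium alloy, maraging steel.
After converting to SI:
  magnesium alloy: σ_y = 140.0 MPa, ρ = 1831 kg/m³
  maraging steel: σ_y = 1640 MPa, ρ = 7926 kg/m³
  maraging steel: M = 17.5×10⁻³
  magnesium alloy: M = 14.7×10⁻³
Maraging steel has the largest M.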